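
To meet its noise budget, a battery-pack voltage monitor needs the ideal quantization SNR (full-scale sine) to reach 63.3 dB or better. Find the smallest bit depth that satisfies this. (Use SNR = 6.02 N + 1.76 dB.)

11 bits

N ≥ (63.3 − 1.76)/6.02 = 10.223 → N_min = 11.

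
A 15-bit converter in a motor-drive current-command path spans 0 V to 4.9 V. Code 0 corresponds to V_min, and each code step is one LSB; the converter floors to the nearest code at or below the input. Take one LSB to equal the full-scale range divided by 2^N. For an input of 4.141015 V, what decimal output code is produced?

27692

Span = 4.9 V. LSB = 4.9 V / 2^15 ≈ 149.5 µV.
code = ⌊(V_in − V_min)/LSB⌋ = ⌊(V_in − V_min) × 2^15 / range⌋
     = ⌊(4.141015 − (0)) × 32768 / 4.9⌋ = ⌊4.141015 × 32768/4.9⌋
     = ⌊27692.404⌋ = 27692.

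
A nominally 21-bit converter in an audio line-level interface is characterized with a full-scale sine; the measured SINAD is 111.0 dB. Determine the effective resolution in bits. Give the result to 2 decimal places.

18.15 bits

Inverting SNR = 6.02 N + 1.76: N_eff = (111.0 − 1.76)/6.02 = 18.1462.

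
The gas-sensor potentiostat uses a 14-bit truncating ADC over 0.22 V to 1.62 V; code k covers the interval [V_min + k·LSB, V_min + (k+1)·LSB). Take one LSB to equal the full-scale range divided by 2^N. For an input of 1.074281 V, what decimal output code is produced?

Full-scale range = 1.62 V − (0.22 V) = 1.4 V. LSB = 1.4 V / 2^14 ≈ 85.45 µV.
(V_in − V_min) × 2^14/range = (1.074281 − (0.22)) × 16384/1.4 = 9997.529.
Floor → code = 9997.

9997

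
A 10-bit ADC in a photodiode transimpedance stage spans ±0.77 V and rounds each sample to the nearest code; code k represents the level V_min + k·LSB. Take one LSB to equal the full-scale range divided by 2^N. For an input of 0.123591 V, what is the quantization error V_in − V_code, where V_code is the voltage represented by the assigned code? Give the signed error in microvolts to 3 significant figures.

Range = 0.77 − (-0.77) = 1.54 V. LSB = 1.54 V / 2^10 ≈ 1.504 mV.
(0.123591 − (-0.77)) / LSB = 0.893591 × 1024/1.54 = 594.1800. Nearest integer: k = 594.
Reconstructed level: -0.77 + 594 × 1.54/1024 V = 0.1233203125 V.
e = 0.123591 − (0.1233203125) = +271 µV.

+271 µV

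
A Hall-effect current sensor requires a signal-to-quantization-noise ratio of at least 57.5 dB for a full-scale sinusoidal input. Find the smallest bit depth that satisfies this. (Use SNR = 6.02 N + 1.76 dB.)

N ≥ (57.5 − 1.76)/6.02 = 9.259 → N_min = 10.

10 bits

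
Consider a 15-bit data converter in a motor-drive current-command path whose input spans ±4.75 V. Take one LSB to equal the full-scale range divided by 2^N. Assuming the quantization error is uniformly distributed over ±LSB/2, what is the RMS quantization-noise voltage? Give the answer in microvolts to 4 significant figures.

Span: 4.75 V − (-4.75 V) = 9.5 V.
LSB = 9.5 V / 2^15 = 289.917 µV.
σ_q = LSB/√12 = 289.917 µV/3.4641 = 83.69 µV.

83.69 µV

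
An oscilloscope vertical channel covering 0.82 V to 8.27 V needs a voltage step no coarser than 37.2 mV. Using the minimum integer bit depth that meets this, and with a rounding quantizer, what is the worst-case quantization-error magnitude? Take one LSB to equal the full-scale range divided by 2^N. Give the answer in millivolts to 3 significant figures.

14.6 mV

Range = 8.27 − (0.82) = 7.45 V.
Required number of levels: 7.45/37.2 mV = 200.27; smallest N with 2^N ≥ that is 8.
Step size = 7.45/256 V = 29.102 mV.
|e|_max = LSB/2 = 14.6 mV.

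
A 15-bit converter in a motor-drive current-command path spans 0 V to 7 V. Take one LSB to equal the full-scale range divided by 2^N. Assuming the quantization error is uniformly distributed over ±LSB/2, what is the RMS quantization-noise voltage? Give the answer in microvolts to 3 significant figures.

V_FS = 7 V.
LSB = 7 V ÷ 2^15 = 7/32768 V = 213.62 µV.
σ_q = LSB/√12 = 213.62 µV/3.4641 = 61.7 µV.

61.7 µV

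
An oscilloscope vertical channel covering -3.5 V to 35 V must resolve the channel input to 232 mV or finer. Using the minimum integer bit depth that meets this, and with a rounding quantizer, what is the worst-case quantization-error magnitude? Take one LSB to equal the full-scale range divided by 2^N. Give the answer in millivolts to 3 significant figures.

75.2 mV

Range = 35 − (-3.5) = 38.5 V.
38.5 V / 232 mV = 165.9. Since 2^7 = 128 and 2^8 = 256, N = 8.
One LSB is 38.5 V / 256 = 150.39 mV.
Half an LSB is 75.2 mV.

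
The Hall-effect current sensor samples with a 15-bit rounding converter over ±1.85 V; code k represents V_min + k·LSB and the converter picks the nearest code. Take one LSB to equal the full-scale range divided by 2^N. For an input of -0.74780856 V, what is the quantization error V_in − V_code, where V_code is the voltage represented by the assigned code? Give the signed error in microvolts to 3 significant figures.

Range = 1.85 − (-1.85) = 3.7 V. LSB = 3.7 V / 2^15 ≈ 112.9 µV.
Position in LSBs: (-0.74780856 − (-1.85)) × 32768/3.7 = 9761.2457; rounding gives k = 9761.
Reconstructed level: -1.85 + 9761 × 3.7/32768 V = -0.74783630371 V.
V_in − V_code = -0.74780856 − (-0.74783630371) = +27.7 µV.

+27.7 µV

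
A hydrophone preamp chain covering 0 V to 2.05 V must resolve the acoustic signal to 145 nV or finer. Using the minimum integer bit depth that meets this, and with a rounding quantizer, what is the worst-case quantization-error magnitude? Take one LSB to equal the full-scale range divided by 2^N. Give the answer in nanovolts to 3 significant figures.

61.1 nV

Range is 2.05 V.
Levels needed ≥ 2.05/145 nV = 1.414e7. 2^24 = 16777216 suffices, so N_min = 24.
Step size = 2.05/16777216 V = 122.19 nV.
Half an LSB is 61.1 nV.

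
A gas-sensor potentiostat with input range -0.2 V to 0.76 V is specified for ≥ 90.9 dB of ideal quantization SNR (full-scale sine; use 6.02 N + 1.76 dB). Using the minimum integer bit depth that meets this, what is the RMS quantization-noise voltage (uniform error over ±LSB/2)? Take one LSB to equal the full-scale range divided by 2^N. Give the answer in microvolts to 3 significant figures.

Full-scale range = 0.76 V − (-0.2 V) = 0.96 V.
Required N = ⌈(90.9 − 1.76)/6.02⌉ = ⌈14.807⌉ = 15.
LSB = 0.96 V ÷ 2^15 = 0.96/32768 V = 29.297 µV.
σ_q = LSB/√12 = 29.297 µV/3.4641 = 8.46 µV.

8.46 µV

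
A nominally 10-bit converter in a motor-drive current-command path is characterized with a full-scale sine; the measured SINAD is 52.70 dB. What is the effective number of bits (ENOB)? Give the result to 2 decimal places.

8.46 bits

ENOB = (52.70 − 1.76)/6.02 = 8.4618 bits.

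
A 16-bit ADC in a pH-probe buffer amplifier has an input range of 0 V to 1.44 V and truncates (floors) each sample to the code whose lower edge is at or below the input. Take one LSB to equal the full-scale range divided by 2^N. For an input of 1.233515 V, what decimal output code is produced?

Span = 1.44 V. LSB = 1.44 V / 2^16 ≈ 21.97 µV.
code = ⌊(V_in − V_min)/LSB⌋ = ⌊(V_in − V_min) × 2^16 / range⌋
     = ⌊(1.233515 − (0)) × 65536 / 1.44⌋ = ⌊1.233515 × 65536/1.44⌋
     = ⌊56138.638⌋ = 56138.

56138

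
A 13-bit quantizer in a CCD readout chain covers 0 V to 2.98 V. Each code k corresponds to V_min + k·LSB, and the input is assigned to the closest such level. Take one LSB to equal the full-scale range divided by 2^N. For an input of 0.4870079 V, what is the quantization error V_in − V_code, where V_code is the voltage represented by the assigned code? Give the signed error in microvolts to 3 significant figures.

Range is 2.98 V. LSB = 2.98 V / 2^13 ≈ 363.8 µV.
(V_in − V_min)/LSB = (0.4870079 − (0)) × 8192/2.98 = 1338.7814 → nearest code k = 1339.
V_code = V_min + k × range/2^13 = 0 + 1339 × 2.98/8192 = 0.4870874023 V.
e = 0.4870079 − (0.4870874023) = −79.5 µV.

−79.5 µV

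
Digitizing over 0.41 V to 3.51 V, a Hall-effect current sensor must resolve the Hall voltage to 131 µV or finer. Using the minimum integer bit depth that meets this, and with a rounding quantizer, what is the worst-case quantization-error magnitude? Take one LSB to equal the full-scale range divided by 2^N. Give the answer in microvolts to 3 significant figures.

47.3 µV

Range = 3.51 − (0.41) = 3.1 V.
Required number of levels: 3.1/131 µV = 23664; smallest N with 2^N ≥ that is 15.
Step size = 3.1/32768 V = 94.604 µV.
Half an LSB is 47.3 µV.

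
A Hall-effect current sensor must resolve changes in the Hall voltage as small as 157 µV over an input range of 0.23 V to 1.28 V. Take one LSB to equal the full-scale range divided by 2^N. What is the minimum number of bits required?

Span: 1.28 V − (0.23 V) = 1.05 V.
Levels needed ≥ 1.05/157 µV = 6688. 2^13 = 8192 suffices, so N_min = 13.

13 bits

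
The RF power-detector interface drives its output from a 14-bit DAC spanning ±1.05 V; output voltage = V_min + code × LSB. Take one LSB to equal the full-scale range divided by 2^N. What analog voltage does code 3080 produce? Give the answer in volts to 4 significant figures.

Span: 1.05 V − (-1.05 V) = 2.1 V. LSB = 2.1 V / 2^14.
V_out = V_min + code × LSB = -1.05 V + 3080 × 2.1 V / 16384
      = -1.05 V + 0.394775 V = -0.655225 V.

-0.6552 V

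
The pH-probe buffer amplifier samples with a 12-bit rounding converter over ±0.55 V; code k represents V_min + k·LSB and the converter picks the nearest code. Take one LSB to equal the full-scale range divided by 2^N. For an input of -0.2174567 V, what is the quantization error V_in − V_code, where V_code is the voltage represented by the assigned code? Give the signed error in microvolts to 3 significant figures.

+72.6 µV

Full-scale range = 0.55 V − (-0.55 V) = 1.1 V. LSB = 1.1 V / 2^12 ≈ 268.6 µV.
Position in LSBs: (-0.2174567 − (-0.55)) × 4096/1.1 = 1238.2703; rounding gives k = 1238.
V_code = V_min + k × range/2^12 = -0.55 + 1238 × 1.1/4096 = -0.2175292969 V.
Error = V_in − V_code = -0.2174567 − (-0.2175292969) = +72.6 µV.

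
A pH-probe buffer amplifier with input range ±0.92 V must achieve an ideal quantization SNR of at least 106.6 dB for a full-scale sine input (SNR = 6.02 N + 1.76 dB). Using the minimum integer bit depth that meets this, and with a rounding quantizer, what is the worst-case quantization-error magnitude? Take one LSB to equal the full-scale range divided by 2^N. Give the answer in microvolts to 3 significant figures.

Full-scale range = 0.92 V − (-0.92 V) = 1.84 V.
N ≥ (106.6 − 1.76)/6.02 = 17.415 → N_min = 18.
Step size = 1.84/262144 V = 7.0190 µV.
Max error for round-to-nearest is LSB/2 = 3.51 µV.

3.51 µV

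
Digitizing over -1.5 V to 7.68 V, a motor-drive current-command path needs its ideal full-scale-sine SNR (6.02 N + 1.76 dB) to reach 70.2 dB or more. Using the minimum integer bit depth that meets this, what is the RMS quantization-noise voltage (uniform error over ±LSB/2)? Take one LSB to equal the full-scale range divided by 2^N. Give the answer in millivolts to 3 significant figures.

0.647 mV

Span: 7.68 V − (-1.5 V) = 9.18 V.
N ≥ (70.2 − 1.76)/6.02 = 11.369 → N_min = 12.
One LSB is 9.18 V / 4096 = 2.2412 mV.
V_rms = LSB/√12 = 0.647 mV.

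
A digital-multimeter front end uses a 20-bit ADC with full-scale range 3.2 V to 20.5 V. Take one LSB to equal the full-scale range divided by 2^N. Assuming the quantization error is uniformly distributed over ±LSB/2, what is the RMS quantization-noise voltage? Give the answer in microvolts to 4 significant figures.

Full-scale range = 20.5 V − (3.2 V) = 17.3 V.
Step size = 17.3/1048576 V = 16.4986 µV.
For a uniform distribution on [−LSB/2, +LSB/2], V_rms = LSB/√12 = 16.4986 µV/3.4641 = 4.763 µV.

4.763 µV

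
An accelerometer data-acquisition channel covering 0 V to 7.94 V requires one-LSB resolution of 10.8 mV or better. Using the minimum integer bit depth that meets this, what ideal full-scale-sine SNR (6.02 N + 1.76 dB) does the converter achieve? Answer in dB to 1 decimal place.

62.0 dB

Full-scale range = 7.94 V.
Need 2^N ≥ 7.94 V / 10.8 mV = 735.2 → N_min = 10.
SNR = 6.02 × 10 + 1.76 = 61.96 dB.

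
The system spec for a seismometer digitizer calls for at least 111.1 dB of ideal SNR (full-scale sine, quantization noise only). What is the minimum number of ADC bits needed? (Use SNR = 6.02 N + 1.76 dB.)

19 bits

6.02 N + 1.76 ≥ 111.1 gives N ≥ 18.163, so the minimum integer is 19.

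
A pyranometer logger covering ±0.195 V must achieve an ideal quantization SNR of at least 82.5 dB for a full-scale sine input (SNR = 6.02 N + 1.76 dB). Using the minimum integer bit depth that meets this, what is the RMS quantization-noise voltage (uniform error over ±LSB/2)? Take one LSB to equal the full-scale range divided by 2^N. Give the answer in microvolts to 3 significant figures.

6.87 µV

Full-scale range = 0.195 V − (-0.195 V) = 0.39 V.
6.02 N + 1.76 ≥ 82.5 gives N ≥ 13.412, so the minimum integer is 14.
LSB = 0.39 V / 2^14 = 23.804 µV.
V_rms = LSB/√12 = 6.87 µV.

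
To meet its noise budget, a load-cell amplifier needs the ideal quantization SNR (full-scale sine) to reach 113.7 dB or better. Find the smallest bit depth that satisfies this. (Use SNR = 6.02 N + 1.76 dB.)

19 bits

Required N = ⌈(113.7 − 1.76)/6.02⌉ = ⌈18.595⌉ = 19.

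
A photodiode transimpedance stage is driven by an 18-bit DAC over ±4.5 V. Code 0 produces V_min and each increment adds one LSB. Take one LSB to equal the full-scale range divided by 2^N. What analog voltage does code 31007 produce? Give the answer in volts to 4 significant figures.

-3.435 V

Full-scale range = 4.5 V − (-4.5 V) = 9 V. LSB = 9 V / 2^18.
Output = V_min + (31007/262144) × range = -4.5 + 0.118282 × 9 V
      = -4.5 + 1.06454 = -3.43546 V.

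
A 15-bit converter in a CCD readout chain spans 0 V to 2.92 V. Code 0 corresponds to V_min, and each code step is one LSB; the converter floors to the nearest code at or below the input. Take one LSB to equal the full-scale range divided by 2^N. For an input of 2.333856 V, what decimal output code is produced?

26190

Range is 2.92 V. LSB = 2.92 V / 2^15 ≈ 89.11 µV.
code = ⌊(V_in − V_min)/LSB⌋ = ⌊(V_in − V_min) × 2^15 / range⌋
     = ⌊(2.333856 − (0)) × 32768 / 2.92⌋ = ⌊2.333856 × 32768/2.92⌋
     = ⌊26190.340⌋ = 26190.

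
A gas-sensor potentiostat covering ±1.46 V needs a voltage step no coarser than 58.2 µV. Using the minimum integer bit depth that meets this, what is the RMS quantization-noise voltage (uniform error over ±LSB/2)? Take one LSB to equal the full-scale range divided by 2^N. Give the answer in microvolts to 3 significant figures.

12.9 µV

Range = 1.46 − (-1.46) = 2.92 V.
Levels needed ≥ 2.92/58.2 µV = 50170. 2^16 = 65536 suffices, so N_min = 16.
LSB = 2.92 V / 2^16 = 44.556 µV.
V_rms = LSB/√12 = 12.9 µV.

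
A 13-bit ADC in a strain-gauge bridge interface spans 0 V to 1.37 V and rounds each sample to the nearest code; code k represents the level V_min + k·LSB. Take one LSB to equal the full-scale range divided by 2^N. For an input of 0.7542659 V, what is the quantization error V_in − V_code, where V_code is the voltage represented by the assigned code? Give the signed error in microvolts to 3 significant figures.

Full-scale range = 1.37 V. LSB = 1.37 V / 2^13 ≈ 167.2 µV.
(0.7542659 − (0)) / LSB = 0.7542659 × 8192/1.37 = 4510.1797. Nearest integer: k = 4510.
Reconstructed level: 0 + 4510 × 1.37/8192 V = 0.7542358398 V.
Error = V_in − V_code = 0.7542659 − (0.7542358398) = +30.1 µV.

+30.1 µV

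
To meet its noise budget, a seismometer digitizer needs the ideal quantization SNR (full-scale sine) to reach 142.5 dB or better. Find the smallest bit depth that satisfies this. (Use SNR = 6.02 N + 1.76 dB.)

24 bits

Solving 6.02 N ≥ 142.5 − 1.76: N ≥ 23.379. Round up → N = 24.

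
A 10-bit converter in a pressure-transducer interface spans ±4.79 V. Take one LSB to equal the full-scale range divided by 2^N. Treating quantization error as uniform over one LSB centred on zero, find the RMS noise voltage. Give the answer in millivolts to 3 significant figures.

Full-scale range = 4.79 V − (-4.79 V) = 9.58 V.
LSB = 9.58 V ÷ 2^10 = 9.58/1024 V = 9.3555 mV.
For a uniform distribution on [−LSB/2, +LSB/2], V_rms = LSB/√12 = 9.3555 mV/3.4641 = 2.70 mV.

2.70 mV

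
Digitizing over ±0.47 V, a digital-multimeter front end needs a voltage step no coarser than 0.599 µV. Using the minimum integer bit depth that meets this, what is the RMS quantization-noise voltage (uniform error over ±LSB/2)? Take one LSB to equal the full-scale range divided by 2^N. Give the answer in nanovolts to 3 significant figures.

129 nV

The full-scale span is 0.47 − (-0.47) = 0.94 V.
0.94 V / 0.599 µV = 1.569e6. Since 2^20 = 1048576 and 2^21 = 2097152, N = 21.
LSB = 0.94 V / 2^21 = 448.23 nV.
RMS noise = LSB/√12 = 129 nV.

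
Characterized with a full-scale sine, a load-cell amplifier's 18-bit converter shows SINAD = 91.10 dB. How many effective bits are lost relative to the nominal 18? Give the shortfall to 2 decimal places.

Effective bits = (91.10 − 1.76)/6.02 = 14.8405.
Shortfall = 18 − 14.8405 = 3.1595 bits.

3.16 bits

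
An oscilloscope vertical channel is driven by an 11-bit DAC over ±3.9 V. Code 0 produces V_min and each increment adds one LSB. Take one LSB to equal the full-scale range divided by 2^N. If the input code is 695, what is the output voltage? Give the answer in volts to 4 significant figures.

-1.253 V

Full-scale range = 3.9 V − (-3.9 V) = 7.8 V. LSB = 7.8 V / 2^11.
V_out = -3.9 + 695 × (7.8/2048) V
      = -3.9 + 2.64697 = -1.25303 V.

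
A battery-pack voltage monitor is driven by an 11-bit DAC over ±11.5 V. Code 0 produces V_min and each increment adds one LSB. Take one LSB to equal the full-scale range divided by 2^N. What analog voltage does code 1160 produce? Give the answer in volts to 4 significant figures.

1.527 V

Full-scale range = 11.5 V − (-11.5 V) = 23 V. LSB = 23 V / 2^11.
Output = V_min + (1160/2048) × range = -11.5 + 0.566406 × 23 V
      = -11.5 V + 13.0273 V = 1.52734 V.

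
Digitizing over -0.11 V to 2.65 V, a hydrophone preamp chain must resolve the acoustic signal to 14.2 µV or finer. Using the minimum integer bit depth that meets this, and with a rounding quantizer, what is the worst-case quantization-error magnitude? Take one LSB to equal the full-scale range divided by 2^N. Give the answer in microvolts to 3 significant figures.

Span: 2.65 V − (-0.11 V) = 2.76 V.
2.76 V / 14.2 µV = 194400. Since 2^17 = 131072 and 2^18 = 262144, N = 18.
One LSB is 2.76 V / 262144 = 10.529 µV.
Half an LSB is 5.26 µV.

5.26 µV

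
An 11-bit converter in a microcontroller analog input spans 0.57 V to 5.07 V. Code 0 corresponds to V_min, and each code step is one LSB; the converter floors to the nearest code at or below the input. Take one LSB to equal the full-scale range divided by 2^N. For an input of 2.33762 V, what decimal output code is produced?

804

Range = 5.07 − (0.57) = 4.5 V. LSB = 4.5 V / 2^11 ≈ 2.197 mV.
(V_in − V_min) × 2^11/range = (2.33762 − (0.57)) × 2048/4.5 = 804.464.
Floor → code = 804.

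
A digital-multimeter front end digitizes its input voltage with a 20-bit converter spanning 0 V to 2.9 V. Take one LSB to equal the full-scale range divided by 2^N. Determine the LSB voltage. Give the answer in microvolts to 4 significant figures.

2.766 µV

Full-scale range = 2.9 V.
Number of codes = 2^20 = 1048576.
LSB = 2.9 V ÷ 2^20 = 2.9/1048576 V = 2.766 µV.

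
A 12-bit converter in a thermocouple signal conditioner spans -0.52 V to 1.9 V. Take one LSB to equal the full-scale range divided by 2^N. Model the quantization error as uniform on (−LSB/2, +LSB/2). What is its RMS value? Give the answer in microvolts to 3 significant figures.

Full-scale range = 1.9 V − (-0.52 V) = 2.42 V.
One LSB is 2.42 V / 4096 = 0.59082 mV.
σ_q = LSB/√12 = 0.59082 mV/3.4641 = 171 µV.

171 µV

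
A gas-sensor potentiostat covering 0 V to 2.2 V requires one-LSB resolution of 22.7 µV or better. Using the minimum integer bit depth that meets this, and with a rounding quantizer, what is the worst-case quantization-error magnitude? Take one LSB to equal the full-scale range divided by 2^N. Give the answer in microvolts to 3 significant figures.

8.39 µV

Span = 2.2 V.
Required number of levels: 2.2/22.7 µV = 96916; smallest N with 2^N ≥ that is 17.
Step size = 2.2/131072 V = 16.785 µV.
Max error for round-to-nearest is LSB/2 = 8.39 µV.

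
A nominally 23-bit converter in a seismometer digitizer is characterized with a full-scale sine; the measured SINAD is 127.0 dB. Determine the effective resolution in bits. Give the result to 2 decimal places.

20.80 bits

Inverting SNR = 6.02 N + 1.76: N_eff = (127.0 − 1.76)/6.02 = 20.8040.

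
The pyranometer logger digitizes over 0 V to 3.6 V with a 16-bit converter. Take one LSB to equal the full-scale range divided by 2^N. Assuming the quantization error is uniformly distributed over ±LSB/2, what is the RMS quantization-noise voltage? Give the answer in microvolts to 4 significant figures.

15.86 µV

Span = 3.6 V.
LSB = 3.6 V ÷ 2^16 = 3.6/65536 V = 54.9316 µV.
σ_q = LSB/√12 = 54.9316 µV/3.4641 = 15.86 µV.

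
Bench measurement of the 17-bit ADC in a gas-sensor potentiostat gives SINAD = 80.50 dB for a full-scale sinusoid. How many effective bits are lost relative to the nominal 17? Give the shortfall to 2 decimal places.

N_eff = (80.50 − 1.76)/6.02 = 13.0797 bits.
17 − 13.0797 = 3.92 bits below nominal.

3.92 bits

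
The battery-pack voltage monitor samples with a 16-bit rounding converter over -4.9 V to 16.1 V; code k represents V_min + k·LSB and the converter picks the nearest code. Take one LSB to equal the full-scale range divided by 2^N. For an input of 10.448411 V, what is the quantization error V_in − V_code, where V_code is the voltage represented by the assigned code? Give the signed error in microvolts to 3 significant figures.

The full-scale span is 16.1 − (-4.9) = 21 V. LSB = 21 V / 2^16 ≈ 320.4 µV.
(10.448411 − (-4.9)) / LSB = 15.348411 × 65536/21 = 47898.7363. Nearest integer: k = 47899.
V_code = V_min + k × range/2^16 = -4.9 + 47899 × 21/65536 = 10.448495483 V.
e = 10.448411 − (10.448495483) = −84.5 µV.

−84.5 µV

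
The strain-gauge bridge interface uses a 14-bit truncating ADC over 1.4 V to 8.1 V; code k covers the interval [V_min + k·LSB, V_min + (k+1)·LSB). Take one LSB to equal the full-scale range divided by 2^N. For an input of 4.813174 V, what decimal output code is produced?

8346

Full-scale range = 8.1 V − (1.4 V) = 6.7 V. LSB = 6.7 V / 2^14 ≈ 408.9 µV.
V_in − V_min = 4.813174 − (1.4) = 3.413174 V.
Divide by LSB: 3.413174 × 16384/6.7 = 8346.4840.
Truncating gives code 8346.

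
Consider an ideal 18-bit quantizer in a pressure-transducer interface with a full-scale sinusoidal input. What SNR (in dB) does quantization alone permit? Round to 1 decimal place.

110.1 dB

For an ideal N-bit converter with full-scale sine input, SNR = 6.02 N + 1.76 dB. SNR = 6.02 × 18 + 1.76 = 108.36 + 1.76 = 110.12 dB.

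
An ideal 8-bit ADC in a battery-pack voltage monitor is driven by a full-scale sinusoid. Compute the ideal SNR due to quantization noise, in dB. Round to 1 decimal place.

49.9 dB

SNR = 6.02·8 + 1.76 = 49.92 dB.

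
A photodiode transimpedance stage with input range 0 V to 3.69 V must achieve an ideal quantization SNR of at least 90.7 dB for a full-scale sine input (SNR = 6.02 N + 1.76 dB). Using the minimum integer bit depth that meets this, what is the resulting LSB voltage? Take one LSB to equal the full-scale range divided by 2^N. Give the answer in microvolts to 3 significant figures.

113 µV

V_FS = 3.69 V.
Required N = ⌈(90.7 − 1.76)/6.02⌉ = ⌈14.774⌉ = 15.
LSB = 3.69 V ÷ 2^15 = 3.69/32768 V = 113 µV.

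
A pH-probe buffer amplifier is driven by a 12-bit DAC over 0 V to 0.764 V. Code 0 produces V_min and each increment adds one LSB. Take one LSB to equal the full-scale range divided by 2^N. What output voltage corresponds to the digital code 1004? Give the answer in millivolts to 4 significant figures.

Full-scale range = 0.764 V. LSB = 0.764 V / 2^12.
Output = V_min + (1004/4096) × range = 0 + 0.245117 × 0.764 V
      = 0 + 0.187270 = 0.187270 V.

187.3 mV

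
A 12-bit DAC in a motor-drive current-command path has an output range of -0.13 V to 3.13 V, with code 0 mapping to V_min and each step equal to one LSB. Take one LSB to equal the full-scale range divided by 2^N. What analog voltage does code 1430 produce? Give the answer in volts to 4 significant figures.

1.008 V

The full-scale span is 3.13 − (-0.13) = 3.26 V. LSB = 3.26 V / 2^12.
V_out = -0.13 + 1430 × (3.26/4096) V
      = -0.13 + 1.13813 = 1.00813 V.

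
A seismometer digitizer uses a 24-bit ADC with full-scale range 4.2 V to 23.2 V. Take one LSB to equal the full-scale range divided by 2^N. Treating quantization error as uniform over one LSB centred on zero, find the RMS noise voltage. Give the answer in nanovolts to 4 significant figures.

326.9 nV

The full-scale span is 23.2 − (4.2) = 19 V.
One LSB is 19 V / 16777216 = 1.13249 µV.
RMS of a uniform error over width LSB is LSB/√12 = 326.9 nV.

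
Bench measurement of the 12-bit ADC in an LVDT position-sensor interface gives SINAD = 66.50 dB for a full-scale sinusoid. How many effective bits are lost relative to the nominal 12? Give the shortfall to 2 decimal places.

1.25 bits

Effective bits = (66.50 − 1.76)/6.02 = 10.7542.
Lost resolution: 12 − 10.7542 = 1.2458 bits.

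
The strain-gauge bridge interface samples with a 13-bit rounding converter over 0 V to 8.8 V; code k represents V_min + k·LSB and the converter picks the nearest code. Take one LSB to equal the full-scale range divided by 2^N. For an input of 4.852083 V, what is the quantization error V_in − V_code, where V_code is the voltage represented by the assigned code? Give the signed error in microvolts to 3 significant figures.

Span = 8.8 V. LSB = 8.8 V / 2^13 ≈ 1.074 mV.
(V_in − V_min)/LSB = (4.852083 − (0)) × 8192/8.8 = 4516.8482 → nearest code k = 4517.
V_code = 0 + (4517/8192) × 8.8 = 4.852246094 V.
e = 4.852083 − (4.852246094) = −163 µV.

−163 µV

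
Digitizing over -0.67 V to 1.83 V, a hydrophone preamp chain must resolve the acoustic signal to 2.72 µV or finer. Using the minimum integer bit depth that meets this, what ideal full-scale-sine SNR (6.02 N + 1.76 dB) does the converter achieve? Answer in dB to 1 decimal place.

122.2 dB

Full-scale range = 1.83 V − (-0.67 V) = 2.5 V.
Required number of levels: 2.5/2.72 µV = 919120; smallest N with 2^N ≥ that is 20.
SNR = 6.02 × 20 + 1.76 = 122.16 dB.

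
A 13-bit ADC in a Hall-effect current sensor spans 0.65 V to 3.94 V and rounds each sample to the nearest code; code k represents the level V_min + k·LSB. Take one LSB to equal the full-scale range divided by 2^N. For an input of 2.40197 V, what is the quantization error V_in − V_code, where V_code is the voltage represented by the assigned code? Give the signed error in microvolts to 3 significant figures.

+141 µV

Full-scale range = 3.94 V − (0.65 V) = 3.29 V. LSB = 3.29 V / 2^13 ≈ 401.6 µV.
(V_in − V_min)/LSB = (2.40197 − (0.65)) × 8192/3.29 = 4362.3520 → nearest code k = 4362.
V_code = V_min + k × range/2^13 = 0.65 + 4362 × 3.29/8192 = 2.401828613 V.
V_in − V_code = 2.40197 − (2.401828613) = +141 µV.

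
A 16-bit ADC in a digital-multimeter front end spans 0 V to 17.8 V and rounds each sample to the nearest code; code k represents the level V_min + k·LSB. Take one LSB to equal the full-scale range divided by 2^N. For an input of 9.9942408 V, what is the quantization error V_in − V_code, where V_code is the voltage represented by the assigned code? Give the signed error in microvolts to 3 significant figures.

Span = 17.8 V. LSB = 17.8 V / 2^16 ≈ 271.6 µV.
(9.9942408 − (0)) / LSB = 9.9942408 × 65536/17.8 = 36796.7733. Nearest integer: k = 36797.
V_code = V_min + k × range/2^16 = 0 + 36797 × 17.8/65536 = 9.9943023682 V.
V_in − V_code = 9.9942408 − (9.9943023682) = −61.6 µV.

−61.6 µV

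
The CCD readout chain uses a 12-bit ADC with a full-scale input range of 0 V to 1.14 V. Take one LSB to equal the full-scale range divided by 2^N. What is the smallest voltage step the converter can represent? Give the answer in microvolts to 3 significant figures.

278 µV

Range is 1.14 V.
2^12 = 4096 levels.
One LSB is 1.14 V / 4096 = 278 µV.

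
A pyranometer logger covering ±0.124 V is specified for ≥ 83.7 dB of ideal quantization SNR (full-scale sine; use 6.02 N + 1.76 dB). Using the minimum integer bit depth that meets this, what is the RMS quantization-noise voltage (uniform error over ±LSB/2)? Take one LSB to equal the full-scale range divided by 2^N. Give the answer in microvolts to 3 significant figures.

4.37 µV

The full-scale span is 0.124 − (-0.124) = 0.248 V.
Required N = ⌈(83.7 − 1.76)/6.02⌉ = ⌈13.611⌉ = 14.
LSB = 0.248 V ÷ 2^14 = 0.248/16384 V = 15.137 µV.
V_rms = LSB/√12 = 4.37 µV.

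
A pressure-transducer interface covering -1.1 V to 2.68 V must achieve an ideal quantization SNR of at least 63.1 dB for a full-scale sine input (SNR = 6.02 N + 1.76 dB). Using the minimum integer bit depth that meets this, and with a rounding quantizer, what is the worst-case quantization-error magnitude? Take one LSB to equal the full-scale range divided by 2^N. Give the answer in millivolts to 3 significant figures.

Span: 2.68 V − (-1.1 V) = 3.78 V.
Solving 6.02 N ≥ 63.1 − 1.76: N ≥ 10.189. Round up → N = 11.
LSB = 3.78 V / 2^11 = 1.8457 mV.
|e|_max = LSB/2 = 0.923 mV.

0.923 mV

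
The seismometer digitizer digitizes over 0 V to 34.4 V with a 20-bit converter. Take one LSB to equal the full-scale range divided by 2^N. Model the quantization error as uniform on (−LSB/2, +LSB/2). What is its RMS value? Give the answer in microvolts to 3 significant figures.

9.47 µV

V_FS = 34.4 V.
One LSB is 34.4 V / 1048576 = 32.806 µV.
RMS of a uniform error over width LSB is LSB/√12 = 9.47 µV.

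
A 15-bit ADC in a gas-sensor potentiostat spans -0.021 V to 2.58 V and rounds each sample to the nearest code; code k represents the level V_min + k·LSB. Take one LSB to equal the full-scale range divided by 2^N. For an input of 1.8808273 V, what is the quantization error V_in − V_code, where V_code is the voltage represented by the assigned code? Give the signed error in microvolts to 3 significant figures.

−26.9 µV

Full-scale range = 2.58 V − (-0.021 V) = 2.601 V. LSB = 2.601 V / 2^15 ≈ 79.38 µV.
(1.8808273 − (-0.021)) / LSB = 1.9018273 × 32768/2.601 = 23959.6605. Nearest integer: k = 23960.
V_code = -0.021 + (23960/32768) × 2.601 = 1.8808542480 V.
e = 1.8808273 − (1.8808542480) = −26.9 µV.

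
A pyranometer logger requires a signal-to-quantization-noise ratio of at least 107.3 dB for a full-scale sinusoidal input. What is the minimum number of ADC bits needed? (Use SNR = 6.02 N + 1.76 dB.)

Required N = ⌈(107.3 − 1.76)/6.02⌉ = ⌈17.532⌉ = 18.

18 bits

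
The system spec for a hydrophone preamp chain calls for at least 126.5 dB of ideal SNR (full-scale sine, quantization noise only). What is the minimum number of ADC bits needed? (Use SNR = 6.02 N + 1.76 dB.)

21 bits

Solving 6.02 N ≥ 126.5 − 1.76: N ≥ 20.721. Round up → N = 21.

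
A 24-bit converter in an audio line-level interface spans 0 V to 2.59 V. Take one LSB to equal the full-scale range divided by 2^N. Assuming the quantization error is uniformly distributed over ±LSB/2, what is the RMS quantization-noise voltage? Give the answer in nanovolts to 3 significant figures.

Span = 2.59 V.
LSB = 2.59 V ÷ 2^24 = 2.59/16777216 V = 154.38 nV.
σ_q = LSB/√12 = 154.38 nV/3.4641 = 44.6 nV.

44.6 nV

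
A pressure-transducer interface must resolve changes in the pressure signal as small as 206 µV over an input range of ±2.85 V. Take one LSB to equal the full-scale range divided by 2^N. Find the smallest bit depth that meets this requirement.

15 bits

Full-scale range = 2.85 V − (-2.85 V) = 5.7 V.
Need 2^N ≥ 5.7 V / 206 µV = 27670 → N_min = 15.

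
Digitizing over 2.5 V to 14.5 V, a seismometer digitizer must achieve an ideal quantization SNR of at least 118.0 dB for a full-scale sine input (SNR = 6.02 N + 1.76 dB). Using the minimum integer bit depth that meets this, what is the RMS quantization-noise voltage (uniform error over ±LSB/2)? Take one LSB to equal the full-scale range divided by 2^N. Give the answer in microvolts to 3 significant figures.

Span: 14.5 V − (2.5 V) = 12 V.
N ≥ (118.0 − 1.76)/6.02 = 19.309 → N_min = 20.
LSB = 12 V ÷ 2^20 = 12/1048576 V = 11.444 µV.
RMS noise = LSB/√12 = 3.30 µV.

3.30 µV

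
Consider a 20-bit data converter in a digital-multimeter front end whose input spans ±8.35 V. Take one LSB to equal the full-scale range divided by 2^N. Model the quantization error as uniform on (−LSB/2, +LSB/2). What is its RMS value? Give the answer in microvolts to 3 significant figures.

4.60 µV

Full-scale range = 8.35 V − (-8.35 V) = 16.7 V.
LSB = 16.7 V / 2^20 = 15.926 µV.
RMS of a uniform error over width LSB is LSB/√12 = 4.60 µV.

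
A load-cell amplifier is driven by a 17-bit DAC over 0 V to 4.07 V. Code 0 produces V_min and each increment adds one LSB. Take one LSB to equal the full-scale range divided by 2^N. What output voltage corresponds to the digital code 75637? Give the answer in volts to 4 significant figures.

2.349 V

V_FS = 4.07 V. LSB = 4.07 V / 2^17.
Output = V_min + (75637/131072) × range = 0 + 0.577065 × 4.07 V
      = 0 V + 2.34865 V = 2.34865 V.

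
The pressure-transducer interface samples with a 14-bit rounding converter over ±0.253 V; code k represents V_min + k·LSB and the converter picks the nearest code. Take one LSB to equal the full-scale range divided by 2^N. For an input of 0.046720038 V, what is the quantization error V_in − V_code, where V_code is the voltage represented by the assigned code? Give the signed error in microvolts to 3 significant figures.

−7.13 µV

Full-scale range = 0.253 V − (-0.253 V) = 0.506 V. LSB = 0.506 V / 2^14 ≈ 30.88 µV.
(0.046720038 − (-0.253)) / LSB = 0.299720038 × 16384/0.506 = 9704.7690. Nearest integer: k = 9705.
Reconstructed level: -0.253 + 9705 × 0.506/16384 V = 0.046727172852 V.
V_in − V_code = 0.046720038 − (0.046727172852) = −7.13 µV.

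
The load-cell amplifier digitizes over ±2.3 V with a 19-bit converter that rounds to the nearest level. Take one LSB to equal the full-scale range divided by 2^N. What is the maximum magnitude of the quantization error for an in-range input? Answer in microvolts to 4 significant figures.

4.387 µV

The full-scale span is 2.3 − (-2.3) = 4.6 V.
LSB = 4.6 V ÷ 2^19 = 4.6/524288 V = 8.77380 µV.
A rounding quantizer has |error| ≤ LSB/2 = 4.387 µV.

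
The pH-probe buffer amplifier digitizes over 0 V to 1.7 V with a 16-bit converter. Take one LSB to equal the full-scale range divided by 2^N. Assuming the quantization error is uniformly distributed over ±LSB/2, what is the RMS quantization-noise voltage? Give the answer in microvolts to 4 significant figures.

7.488 µV

Span = 1.7 V.
One LSB is 1.7 V / 65536 = 25.9399 µV.
V_rms = LSB/√12 = 25.9399 µV / √12 = 7.488 µV.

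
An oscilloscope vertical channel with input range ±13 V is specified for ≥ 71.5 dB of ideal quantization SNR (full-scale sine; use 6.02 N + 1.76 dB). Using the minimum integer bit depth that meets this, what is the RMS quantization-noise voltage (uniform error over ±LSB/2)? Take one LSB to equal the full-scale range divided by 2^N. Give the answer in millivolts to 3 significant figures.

1.83 mV

The full-scale span is 13 − (-13) = 26 V.
Required N = ⌈(71.5 − 1.76)/6.02⌉ = ⌈11.585⌉ = 12.
LSB = 26 V ÷ 2^12 = 26/4096 V = 6.3477 mV.
RMS noise = LSB/√12 = 1.83 mV.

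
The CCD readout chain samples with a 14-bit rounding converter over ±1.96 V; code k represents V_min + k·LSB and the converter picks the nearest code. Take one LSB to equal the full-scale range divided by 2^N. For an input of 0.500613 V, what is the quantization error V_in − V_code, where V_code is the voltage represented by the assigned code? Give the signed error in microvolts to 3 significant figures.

The full-scale span is 1.96 − (-1.96) = 3.92 V. LSB = 3.92 V / 2^14 ≈ 239.3 µV.
(0.500613 − (-1.96)) / LSB = 2.460613 × 16384/3.92 = 10284.3580. Nearest integer: k = 10284.
V_code = -1.96 + (10284/16384) × 3.92 = 0.50052734375 V.
e = 0.500613 − (0.50052734375) = +85.7 µV.

+85.7 µV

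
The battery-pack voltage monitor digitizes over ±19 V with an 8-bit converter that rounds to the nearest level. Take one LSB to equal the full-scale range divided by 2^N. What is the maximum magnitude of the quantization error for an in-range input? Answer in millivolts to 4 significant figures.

Span: 19 V − (-19 V) = 38 V.
Step size = 38/256 V = 148.438 mV.
A rounding quantizer has |error| ≤ LSB/2 = 74.22 mV.

74.22 mV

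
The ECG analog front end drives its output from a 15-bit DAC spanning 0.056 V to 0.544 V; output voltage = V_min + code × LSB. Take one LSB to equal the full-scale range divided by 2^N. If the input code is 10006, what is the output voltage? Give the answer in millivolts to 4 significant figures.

205.0 mV

Range = 0.544 − (0.056) = 0.488 V. LSB = 0.488 V / 2^15.
V_out = V_min + code × LSB = 0.056 V + 10006 × 0.488 V / 32768
      = 0.056 + 0.149015 = 0.205015 V.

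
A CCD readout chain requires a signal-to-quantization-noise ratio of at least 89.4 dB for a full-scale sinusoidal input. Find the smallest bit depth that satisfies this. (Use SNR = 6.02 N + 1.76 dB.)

Solving 6.02 N ≥ 89.4 − 1.76: N ≥ 14.558. Round up → N = 15.

15 bits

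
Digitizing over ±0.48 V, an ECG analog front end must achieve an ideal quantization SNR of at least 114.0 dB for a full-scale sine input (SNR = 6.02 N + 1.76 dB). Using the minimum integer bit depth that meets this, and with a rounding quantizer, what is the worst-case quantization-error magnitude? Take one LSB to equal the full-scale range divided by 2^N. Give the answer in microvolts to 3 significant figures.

The full-scale span is 0.48 − (-0.48) = 0.96 V.
Required N = ⌈(114.0 − 1.76)/6.02⌉ = ⌈18.645⌉ = 19.
LSB = 0.96 V / 2^19 = 1.8311 µV.
Max error for round-to-nearest is LSB/2 = 0.916 µV.

0.916 µV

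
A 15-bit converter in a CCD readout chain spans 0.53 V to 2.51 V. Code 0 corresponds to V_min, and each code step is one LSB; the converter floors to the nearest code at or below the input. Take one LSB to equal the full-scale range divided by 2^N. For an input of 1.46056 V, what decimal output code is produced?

Span: 2.51 V − (0.53 V) = 1.98 V. LSB = 1.98 V / 2^15 ≈ 60.42 µV.
(V_in − V_min) × 2^15/range = (1.46056 − (0.53)) × 32768/1.98 = 15400.298.
Floor → code = 15400.

15400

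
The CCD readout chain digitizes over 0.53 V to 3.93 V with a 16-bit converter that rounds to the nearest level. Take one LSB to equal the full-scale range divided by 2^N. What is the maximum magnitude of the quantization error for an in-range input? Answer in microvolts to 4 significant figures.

25.94 µV

Range = 3.93 − (0.53) = 3.4 V.
LSB = 3.4 V / 2^16 = 51.8799 µV.
A rounding quantizer has |error| ≤ LSB/2 = 25.94 µV.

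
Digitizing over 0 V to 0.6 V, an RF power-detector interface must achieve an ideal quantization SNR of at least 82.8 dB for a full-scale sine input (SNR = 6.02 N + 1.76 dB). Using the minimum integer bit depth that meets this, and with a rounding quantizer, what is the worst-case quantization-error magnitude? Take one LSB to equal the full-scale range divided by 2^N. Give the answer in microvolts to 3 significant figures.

18.3 µV

Span = 0.6 V.
6.02 N + 1.76 ≥ 82.8 gives N ≥ 13.462, so the minimum integer is 14.
LSB = 0.6 V ÷ 2^14 = 0.6/16384 V = 36.621 µV.
|e|_max = LSB/2 = 18.3 µV.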